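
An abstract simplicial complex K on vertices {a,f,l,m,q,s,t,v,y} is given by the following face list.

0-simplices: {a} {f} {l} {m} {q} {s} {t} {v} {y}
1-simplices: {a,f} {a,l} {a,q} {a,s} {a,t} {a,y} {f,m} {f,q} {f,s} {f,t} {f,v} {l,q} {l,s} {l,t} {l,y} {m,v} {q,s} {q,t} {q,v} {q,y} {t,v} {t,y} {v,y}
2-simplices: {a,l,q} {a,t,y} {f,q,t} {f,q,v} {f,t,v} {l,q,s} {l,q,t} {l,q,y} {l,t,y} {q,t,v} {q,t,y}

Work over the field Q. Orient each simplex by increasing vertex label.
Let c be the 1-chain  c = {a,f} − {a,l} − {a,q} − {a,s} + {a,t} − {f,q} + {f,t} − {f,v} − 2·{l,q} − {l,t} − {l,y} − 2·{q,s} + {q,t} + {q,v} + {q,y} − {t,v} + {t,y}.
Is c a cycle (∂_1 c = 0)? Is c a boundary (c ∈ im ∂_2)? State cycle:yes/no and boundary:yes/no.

cycle:no boundary:no

n_0=9 n_1=23 n_2=11  [Q]
∂1: piv[af,al,aq,as,at,ay,fm,fv] rk=8  ker:fq,fs,ft,lq,ls,lt,ly,mv,qs,qt,qv,qy,tv,ty,vy
∂2: piv[alq,aty,fqt,fqv,ftv,lqs,lqt,lqy,lty] rk=9  ker:qtv,qty
∂1c = {a} + 2·{f} + 3·{l} − 5·{q} − 3·{s} + 2·{t} − {v} + {y}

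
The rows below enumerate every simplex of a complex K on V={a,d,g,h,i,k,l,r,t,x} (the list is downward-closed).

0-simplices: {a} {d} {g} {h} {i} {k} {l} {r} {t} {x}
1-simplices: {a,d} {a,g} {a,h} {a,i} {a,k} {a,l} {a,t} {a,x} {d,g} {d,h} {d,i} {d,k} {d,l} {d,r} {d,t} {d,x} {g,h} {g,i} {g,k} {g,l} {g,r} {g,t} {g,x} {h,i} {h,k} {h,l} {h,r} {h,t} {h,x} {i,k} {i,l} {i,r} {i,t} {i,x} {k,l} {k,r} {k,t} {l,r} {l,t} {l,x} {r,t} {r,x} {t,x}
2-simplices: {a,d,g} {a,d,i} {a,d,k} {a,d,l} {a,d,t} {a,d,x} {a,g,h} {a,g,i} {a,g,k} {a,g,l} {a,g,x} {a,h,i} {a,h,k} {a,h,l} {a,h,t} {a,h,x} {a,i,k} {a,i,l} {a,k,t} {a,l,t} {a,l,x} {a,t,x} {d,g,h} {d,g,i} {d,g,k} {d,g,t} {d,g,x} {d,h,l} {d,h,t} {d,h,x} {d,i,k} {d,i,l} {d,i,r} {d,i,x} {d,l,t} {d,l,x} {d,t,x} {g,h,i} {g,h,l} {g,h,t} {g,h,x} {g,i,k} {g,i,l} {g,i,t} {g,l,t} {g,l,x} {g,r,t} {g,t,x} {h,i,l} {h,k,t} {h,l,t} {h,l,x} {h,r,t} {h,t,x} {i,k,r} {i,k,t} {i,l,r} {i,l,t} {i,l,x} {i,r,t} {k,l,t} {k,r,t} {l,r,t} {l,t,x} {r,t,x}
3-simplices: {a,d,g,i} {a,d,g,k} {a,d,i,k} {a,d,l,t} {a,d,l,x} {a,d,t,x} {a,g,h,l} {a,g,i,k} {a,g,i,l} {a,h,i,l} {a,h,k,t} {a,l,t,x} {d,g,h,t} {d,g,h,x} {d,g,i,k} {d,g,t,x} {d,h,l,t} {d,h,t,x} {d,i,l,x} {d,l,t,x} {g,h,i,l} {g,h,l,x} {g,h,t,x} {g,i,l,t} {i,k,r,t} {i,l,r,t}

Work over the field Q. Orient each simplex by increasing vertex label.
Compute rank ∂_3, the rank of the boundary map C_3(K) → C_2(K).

rank∂_3=23

n_0=10 n_1=43 n_2=65 n_3=26  [Q]
∂1: piv[ad,ag,ah,ai,ak,al,at,ax,dr] rk=9  ker:dg,dh,di,dk,dl,dt,dx,gh,gi,gk,gl,gr,gt,gx,hi,hk,hl,hr,ht,hx,ik,il,ir,it,ix,kl,kr,kt,lr,lt,lx,rt,rx,tx
∂2: piv[adg,adi,adk,adl,adt,adx,agh,agi,agk,agl,agx,ahi,ahk,ahl,aht,ahx,aik,ail,akt,alt,alx,atx,dgh,dgt,dir,dix,git,grt,hrt,ikr,ilr,irt,klt,rtx] rk=34  ker:dgi,dgk,dgx,dhl,dht,dhx,dik,dil,dlt,dlx,dtx,ghi,ghl,ght,ghx,gik,gil,glt,glx,gtx,hil,hkt,hlt,hlx,htx,ikt,ilt,ilx,krt,lrt,ltx
∂3: piv[adgi,adgk,adik,adlt,adlx,adtx,aghl,agik,agil,ahil,ahkt,altx,dght,dghx,dgtx,dhlt,dhtx,dilx,ghil,ghlx,gilt,ikrt,ilrt] rk=23  ker:dgik,dltx,ghtx
rk∂_3=23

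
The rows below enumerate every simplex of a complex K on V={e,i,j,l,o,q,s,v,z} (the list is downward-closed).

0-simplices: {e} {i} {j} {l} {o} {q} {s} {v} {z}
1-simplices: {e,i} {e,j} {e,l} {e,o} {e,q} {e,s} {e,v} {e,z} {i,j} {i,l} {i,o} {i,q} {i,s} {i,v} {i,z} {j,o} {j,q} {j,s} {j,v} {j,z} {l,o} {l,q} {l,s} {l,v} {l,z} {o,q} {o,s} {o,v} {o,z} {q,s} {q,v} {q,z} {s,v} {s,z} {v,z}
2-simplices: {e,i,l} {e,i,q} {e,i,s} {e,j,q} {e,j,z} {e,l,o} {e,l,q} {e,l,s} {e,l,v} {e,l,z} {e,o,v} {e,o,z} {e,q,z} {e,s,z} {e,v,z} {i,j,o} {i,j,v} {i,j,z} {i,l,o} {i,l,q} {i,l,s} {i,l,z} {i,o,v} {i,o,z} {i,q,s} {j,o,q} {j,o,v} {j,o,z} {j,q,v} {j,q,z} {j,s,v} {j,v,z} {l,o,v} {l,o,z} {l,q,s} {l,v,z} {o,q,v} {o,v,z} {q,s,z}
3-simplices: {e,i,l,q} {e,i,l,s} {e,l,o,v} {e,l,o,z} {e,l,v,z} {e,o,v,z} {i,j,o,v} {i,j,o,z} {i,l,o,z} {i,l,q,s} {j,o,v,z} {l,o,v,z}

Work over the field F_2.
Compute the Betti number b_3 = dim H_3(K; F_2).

b_3=1

n_0=9 n_1=35 n_2=39 n_3=12  [Z2]
∂1: piv[ei,ej,el,eo,eq,es,ev,ez] rk=8  ker:ij,il,io,iq,is,iv,iz,jo,jq,js,jv,jz,lo,lq,ls,lv,lz,oq,os,ov,oz,qs,qv,qz,sv,sz,vz
∂2: piv[eil,eiq,eis,ejq,ejz,elo,elq,els,elv,elz,eov,eoz,eqz,esz,evz,ijo,ijv,ijz,ilo,ilz,iov,iqs,joq,jqv,jsv] rk=25  ker:ilq,ils,ioz,jov,joz,jqz,jvz,lov,loz,lqs,lvz,oqv,ovz,qsz
∂3: piv[eilq,eils,elov,eloz,elvz,eovz,ijov,ijoz,iloz,ilqs,jovz] rk=11  ker:lovz
b_3=(12−11)−0=1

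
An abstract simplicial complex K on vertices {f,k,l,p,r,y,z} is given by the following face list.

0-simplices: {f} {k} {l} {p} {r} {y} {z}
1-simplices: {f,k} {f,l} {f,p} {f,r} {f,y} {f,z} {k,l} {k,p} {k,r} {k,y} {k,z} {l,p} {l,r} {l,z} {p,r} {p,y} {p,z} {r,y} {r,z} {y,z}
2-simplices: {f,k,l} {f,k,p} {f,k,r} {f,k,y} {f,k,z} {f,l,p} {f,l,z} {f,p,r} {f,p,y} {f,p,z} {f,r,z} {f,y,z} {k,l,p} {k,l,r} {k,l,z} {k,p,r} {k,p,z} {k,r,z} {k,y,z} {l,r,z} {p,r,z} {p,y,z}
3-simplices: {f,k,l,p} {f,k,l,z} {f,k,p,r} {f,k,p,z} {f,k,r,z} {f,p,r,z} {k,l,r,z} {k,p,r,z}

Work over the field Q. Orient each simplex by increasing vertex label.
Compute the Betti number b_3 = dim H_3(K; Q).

b_3=1

n_0=7 n_1=20 n_2=22 n_3=8  [Q]
∂1: piv[fk,fl,fp,fr,fy,fz] rk=6  ker:kl,kp,kr,ky,kz,lp,lr,lz,pr,py,pz,ry,rz,yz
∂2: piv[fkl,fkp,fkr,fky,fkz,flp,flz,fpr,fpy,fpz,frz,fyz,klr] rk=13  ker:klp,klz,kpr,kpz,krz,kyz,lrz,prz,pyz
∂3: piv[fklp,fklz,fkpr,fkpz,fkrz,fprz,klrz] rk=7  ker:kprz
b_3=(8−7)−0=1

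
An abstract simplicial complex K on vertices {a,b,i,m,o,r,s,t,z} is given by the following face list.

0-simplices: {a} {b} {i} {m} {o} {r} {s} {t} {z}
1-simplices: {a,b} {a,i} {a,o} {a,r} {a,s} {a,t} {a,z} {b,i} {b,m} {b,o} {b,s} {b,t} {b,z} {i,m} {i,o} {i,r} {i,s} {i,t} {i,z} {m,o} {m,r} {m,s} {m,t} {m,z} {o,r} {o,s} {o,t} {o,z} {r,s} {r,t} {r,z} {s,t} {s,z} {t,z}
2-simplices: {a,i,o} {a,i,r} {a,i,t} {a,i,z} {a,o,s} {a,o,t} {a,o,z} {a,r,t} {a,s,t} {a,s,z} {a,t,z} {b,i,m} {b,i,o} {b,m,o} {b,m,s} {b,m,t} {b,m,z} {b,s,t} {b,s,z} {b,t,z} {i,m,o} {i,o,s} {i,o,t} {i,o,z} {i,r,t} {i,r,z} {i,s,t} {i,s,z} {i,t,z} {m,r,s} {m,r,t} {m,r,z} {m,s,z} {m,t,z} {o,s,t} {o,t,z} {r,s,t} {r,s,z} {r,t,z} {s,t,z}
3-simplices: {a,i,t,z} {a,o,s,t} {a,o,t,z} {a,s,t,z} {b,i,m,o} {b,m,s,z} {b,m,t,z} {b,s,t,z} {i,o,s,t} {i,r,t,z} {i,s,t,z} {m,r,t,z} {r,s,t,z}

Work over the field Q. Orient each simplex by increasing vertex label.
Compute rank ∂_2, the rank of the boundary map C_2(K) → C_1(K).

rank∂_2=23

n_0=9 n_1=34 n_2=40 n_3=13  [Q]
∂1: piv[ab,ai,ao,ar,as,at,az,bm] rk=8  ker:bi,bo,bs,bt,bz,im,io,ir,is,it,iz,mo,mr,ms,mt,mz,or,os,ot,oz,rs,rt,rz,st,sz,tz
∂2: piv[aio,air,ait,aiz,aos,aot,aoz,art,ast,asz,atz,bim,bio,bmo,bms,bmt,bmz,bst,bsz,ios,irz,mrs,mrt] rk=23  ker:btz,imo,iot,ioz,irt,ist,isz,itz,mrz,msz,mtz,ost,otz,rst,rsz,rtz,stz
∂3: piv[aitz,aost,aotz,astz,bimo,bmsz,bmtz,bstz,iost,irtz,istz,mrtz,rstz] rk=13
rk∂_2=23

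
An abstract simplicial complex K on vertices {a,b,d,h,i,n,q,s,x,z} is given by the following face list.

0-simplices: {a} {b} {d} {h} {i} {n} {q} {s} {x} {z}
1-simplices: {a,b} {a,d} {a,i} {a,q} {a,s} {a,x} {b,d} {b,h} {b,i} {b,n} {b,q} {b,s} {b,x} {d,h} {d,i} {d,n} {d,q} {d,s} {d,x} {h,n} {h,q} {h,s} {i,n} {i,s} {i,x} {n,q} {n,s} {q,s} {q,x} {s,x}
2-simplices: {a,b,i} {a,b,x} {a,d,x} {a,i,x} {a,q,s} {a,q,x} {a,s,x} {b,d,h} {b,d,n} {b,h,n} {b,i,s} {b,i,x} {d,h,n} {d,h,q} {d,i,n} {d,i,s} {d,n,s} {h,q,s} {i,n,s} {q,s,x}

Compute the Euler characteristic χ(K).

n_0=10 n_1=30 n_2=20
χ=+10−30+20=0

χ(K)=0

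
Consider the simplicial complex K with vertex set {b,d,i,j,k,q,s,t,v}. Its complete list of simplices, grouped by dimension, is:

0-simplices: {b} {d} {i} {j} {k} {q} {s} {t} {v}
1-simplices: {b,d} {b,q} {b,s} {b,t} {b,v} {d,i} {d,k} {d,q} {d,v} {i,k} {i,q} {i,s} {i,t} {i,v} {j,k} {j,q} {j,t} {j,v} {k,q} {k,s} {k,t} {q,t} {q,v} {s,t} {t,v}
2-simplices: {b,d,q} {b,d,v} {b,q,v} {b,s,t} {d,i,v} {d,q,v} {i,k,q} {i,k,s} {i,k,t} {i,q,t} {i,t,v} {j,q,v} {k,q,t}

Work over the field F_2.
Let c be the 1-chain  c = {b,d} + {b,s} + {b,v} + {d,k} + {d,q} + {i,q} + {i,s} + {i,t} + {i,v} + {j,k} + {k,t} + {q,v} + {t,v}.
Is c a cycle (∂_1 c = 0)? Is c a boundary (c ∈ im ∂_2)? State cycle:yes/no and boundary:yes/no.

cycle:no boundary:no

n_0=9 n_1=25 n_2=13  [Z2]
∂1: piv[bd,bq,bs,bt,bv,di,dk,jk] rk=8  ker:dq,dv,ik,iq,is,it,iv,jq,jt,jv,kq,ks,kt,qt,qv,st,tv
∂2: piv[bdq,bdv,bqv,bst,div,ikq,iks,ikt,iqt,itv,jqv] rk=11  ker:dqv,kqt
∂1c = {b} + {d} + {j} + {k} + {q} + {t}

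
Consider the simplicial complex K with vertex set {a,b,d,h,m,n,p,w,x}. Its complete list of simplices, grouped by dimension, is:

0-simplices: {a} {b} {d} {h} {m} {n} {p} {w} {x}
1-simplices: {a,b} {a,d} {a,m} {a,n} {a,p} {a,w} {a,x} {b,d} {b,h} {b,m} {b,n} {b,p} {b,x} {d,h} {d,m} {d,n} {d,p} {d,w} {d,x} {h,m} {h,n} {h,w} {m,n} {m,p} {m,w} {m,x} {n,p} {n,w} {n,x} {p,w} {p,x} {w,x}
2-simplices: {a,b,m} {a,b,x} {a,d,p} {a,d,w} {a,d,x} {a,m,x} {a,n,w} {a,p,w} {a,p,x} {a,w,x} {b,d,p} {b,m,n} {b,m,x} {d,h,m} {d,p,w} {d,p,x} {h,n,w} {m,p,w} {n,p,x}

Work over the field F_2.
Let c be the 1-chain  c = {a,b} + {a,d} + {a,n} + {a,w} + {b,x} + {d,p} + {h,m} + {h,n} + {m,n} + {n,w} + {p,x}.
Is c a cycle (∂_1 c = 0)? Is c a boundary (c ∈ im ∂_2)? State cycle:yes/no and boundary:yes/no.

n_0=9 n_1=32 n_2=19  [Z2]
∂1: piv[ab,ad,am,an,ap,aw,ax,bh] rk=8  ker:bd,bm,bn,bp,bx,dh,dm,dn,dp,dw,dx,hm,hn,hw,mn,mp,mw,mx,np,nw,nx,pw,px,wx
∂2: piv[abm,abx,adp,adw,adx,amx,anw,apw,apx,awx,bdp,bmn,dhm,hnw,mpw,npx] rk=16  ker:bmx,dpw,dpx
∂1c = 0
c vs im∂2: residual ≠ 0 ⇒ not boundary

cycle:yes boundary:no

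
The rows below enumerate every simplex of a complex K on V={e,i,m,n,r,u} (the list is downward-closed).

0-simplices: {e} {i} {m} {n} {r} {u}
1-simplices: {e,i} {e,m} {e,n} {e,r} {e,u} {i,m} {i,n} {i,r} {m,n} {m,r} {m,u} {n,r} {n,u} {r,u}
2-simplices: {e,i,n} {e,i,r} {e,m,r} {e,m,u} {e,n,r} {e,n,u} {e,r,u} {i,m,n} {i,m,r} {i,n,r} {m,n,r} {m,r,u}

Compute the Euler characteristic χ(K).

n_0=6 n_1=14 n_2=12
χ=+6−14+12=4

χ(K)=4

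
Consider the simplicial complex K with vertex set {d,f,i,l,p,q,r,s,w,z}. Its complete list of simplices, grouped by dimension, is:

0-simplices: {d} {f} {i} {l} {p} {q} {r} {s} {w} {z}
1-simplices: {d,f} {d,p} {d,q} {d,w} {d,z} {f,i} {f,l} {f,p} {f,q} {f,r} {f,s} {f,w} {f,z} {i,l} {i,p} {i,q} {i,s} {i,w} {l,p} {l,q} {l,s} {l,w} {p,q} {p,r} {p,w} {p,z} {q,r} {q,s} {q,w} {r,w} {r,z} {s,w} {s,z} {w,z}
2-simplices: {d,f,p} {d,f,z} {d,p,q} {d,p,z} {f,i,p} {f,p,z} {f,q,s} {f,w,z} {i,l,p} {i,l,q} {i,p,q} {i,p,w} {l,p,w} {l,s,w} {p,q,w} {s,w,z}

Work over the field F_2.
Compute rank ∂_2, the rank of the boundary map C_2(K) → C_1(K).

n_0=10 n_1=34 n_2=16  [Z2]
∂1: piv[df,dp,dq,dw,dz,fi,fl,fr,fs] rk=9  ker:fp,fq,fw,fz,il,ip,iq,is,iw,lp,lq,ls,lw,pq,pr,pw,pz,qr,qs,qw,rw,rz,sw,sz,wz
∂2: piv[dfp,dfz,dpq,dpz,fip,fqs,fwz,ilp,ilq,ipq,ipw,lpw,lsw,pqw,swz] rk=15  ker:fpz
rk∂_2=15

rank∂_2=15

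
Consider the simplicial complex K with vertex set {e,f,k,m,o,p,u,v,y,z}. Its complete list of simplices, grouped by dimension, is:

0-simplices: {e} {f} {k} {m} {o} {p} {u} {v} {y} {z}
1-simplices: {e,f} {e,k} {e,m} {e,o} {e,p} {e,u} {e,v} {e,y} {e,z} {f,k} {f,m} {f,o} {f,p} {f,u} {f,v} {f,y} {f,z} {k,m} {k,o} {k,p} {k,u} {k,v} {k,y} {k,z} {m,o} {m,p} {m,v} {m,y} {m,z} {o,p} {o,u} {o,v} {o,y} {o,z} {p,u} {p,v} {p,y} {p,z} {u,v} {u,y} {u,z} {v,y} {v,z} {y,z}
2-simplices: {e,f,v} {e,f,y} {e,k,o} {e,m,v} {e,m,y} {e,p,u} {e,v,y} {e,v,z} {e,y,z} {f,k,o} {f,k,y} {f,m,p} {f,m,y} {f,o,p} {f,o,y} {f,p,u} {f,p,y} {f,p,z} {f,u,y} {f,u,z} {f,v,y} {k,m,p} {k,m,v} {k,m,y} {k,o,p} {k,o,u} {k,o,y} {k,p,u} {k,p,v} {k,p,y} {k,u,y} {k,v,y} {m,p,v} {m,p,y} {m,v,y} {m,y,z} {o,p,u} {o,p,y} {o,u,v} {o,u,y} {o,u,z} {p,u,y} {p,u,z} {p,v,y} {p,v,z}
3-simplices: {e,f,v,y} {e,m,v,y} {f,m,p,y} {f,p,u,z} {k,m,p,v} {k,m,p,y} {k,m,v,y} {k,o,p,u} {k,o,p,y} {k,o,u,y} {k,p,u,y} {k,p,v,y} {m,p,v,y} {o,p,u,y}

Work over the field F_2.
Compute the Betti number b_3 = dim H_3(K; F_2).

b_3=2

n_0=10 n_1=44 n_2=45 n_3=14  [Z2]
∂1: piv[ef,ek,em,eo,ep,eu,ev,ey,ez] rk=9  ker:fk,fm,fo,fp,fu,fv,fy,fz,km,ko,kp,ku,kv,ky,kz,mo,mp,mv,my,mz,op,ou,ov,oy,oz,pu,pv,py,pz,uv,uy,uz,vy,vz,yz
∂2: piv[efv,efy,eko,emv,emy,epu,evy,evz,eyz,fko,fky,fmp,fmy,fop,foy,fpu,fpy,fpz,fuy,fuz,kmp,kmv,kmy,kou,kpu,kpv,myz,ouv,ouz,pvz] rk=30  ker:fvy,kop,koy,kpy,kuy,kvy,mpv,mpy,mvy,opu,opy,ouy,puy,puz,pvy
∂3: piv[efvy,emvy,fmpy,fpuz,kmpv,kmpy,kmvy,kopu,kopy,kouy,kpuy,kpvy] rk=12  ker:mpvy,opuy
b_3=(14−12)−0=2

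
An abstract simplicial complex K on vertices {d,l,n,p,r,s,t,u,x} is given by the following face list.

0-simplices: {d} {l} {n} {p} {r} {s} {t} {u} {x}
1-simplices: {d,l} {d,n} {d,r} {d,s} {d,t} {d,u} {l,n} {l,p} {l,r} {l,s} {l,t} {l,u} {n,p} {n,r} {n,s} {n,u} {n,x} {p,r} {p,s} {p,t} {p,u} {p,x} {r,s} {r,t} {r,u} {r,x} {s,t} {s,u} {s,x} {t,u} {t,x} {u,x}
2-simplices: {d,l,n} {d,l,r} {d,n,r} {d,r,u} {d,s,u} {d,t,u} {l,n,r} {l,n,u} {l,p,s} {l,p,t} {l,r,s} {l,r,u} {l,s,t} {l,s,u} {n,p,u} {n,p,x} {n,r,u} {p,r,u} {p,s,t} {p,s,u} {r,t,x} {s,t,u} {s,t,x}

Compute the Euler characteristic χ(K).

n_0=9 n_1=32 n_2=23
χ=+9−32+23=0

χ(K)=0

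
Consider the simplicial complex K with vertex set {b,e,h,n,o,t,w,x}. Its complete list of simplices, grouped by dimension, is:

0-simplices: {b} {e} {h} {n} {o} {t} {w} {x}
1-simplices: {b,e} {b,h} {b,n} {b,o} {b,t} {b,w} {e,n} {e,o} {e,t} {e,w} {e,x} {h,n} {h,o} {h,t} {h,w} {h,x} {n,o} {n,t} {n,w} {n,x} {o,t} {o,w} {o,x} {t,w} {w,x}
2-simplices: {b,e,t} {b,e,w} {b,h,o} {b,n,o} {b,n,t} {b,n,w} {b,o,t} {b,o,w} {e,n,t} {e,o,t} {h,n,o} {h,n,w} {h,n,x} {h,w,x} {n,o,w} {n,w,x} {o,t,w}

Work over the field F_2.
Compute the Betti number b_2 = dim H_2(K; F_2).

b_2=2

n_0=8 n_1=25 n_2=17  [Z2]
∂1: piv[be,bh,bn,bo,bt,bw,ex] rk=7  ker:en,eo,et,ew,hn,ho,ht,hw,hx,no,nt,nw,nx,ot,ow,ox,tw,wx
∂2: piv[bet,bew,bho,bno,bnt,bnw,bot,bow,ent,eot,hno,hnw,hnx,hwx,otw] rk=15  ker:now,nwx
b_2=(17−15)−0=2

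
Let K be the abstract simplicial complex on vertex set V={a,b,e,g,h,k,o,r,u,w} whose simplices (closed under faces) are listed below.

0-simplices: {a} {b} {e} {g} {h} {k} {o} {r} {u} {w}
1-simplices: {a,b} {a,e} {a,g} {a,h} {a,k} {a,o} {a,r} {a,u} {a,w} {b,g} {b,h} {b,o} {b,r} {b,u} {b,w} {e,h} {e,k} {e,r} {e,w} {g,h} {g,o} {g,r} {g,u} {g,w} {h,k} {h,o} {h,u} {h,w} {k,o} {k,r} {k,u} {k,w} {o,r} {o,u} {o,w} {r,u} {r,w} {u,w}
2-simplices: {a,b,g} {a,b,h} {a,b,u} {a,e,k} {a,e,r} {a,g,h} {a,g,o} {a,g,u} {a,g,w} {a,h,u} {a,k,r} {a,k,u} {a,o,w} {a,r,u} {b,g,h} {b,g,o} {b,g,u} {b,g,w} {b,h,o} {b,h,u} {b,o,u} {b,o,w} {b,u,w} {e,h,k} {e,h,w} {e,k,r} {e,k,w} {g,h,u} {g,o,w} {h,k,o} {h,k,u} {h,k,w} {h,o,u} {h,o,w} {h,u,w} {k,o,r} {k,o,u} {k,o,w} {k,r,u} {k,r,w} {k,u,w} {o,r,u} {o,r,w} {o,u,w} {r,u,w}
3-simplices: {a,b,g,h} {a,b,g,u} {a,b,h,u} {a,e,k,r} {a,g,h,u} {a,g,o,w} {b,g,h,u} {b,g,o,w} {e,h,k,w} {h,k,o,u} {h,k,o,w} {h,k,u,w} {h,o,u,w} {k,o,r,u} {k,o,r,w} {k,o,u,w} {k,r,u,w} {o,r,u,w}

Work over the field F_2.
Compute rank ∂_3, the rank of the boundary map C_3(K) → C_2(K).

n_0=10 n_1=38 n_2=45 n_3=18  [Z2]
∂1: piv[ab,ae,ag,ah,ak,ao,ar,au,aw] rk=9  ker:bg,bh,bo,br,bu,bw,eh,ek,er,ew,gh,go,gr,gu,gw,hk,ho,hu,hw,ko,kr,ku,kw,or,ou,ow,ru,rw,uw
∂2: piv[abg,abh,abu,aek,aer,agh,ago,agu,agw,ahu,akr,aku,aow,aru,bgo,bgw,bho,bou,buw,ehk,ehw,ekw,hko,hku,how,kor,krw] rk=27  ker:bgh,bgu,bhu,bow,ekr,ghu,gow,hkw,hou,huw,kou,kow,kru,kuw,oru,orw,ouw,ruw
∂3: piv[abgh,abgu,abhu,aekr,aghu,agow,bgow,ehkw,hkou,hkow,hkuw,houw,koru,korw,kruw] rk=15  ker:bghu,kouw,oruw
rk∂_3=15

rank∂_3=15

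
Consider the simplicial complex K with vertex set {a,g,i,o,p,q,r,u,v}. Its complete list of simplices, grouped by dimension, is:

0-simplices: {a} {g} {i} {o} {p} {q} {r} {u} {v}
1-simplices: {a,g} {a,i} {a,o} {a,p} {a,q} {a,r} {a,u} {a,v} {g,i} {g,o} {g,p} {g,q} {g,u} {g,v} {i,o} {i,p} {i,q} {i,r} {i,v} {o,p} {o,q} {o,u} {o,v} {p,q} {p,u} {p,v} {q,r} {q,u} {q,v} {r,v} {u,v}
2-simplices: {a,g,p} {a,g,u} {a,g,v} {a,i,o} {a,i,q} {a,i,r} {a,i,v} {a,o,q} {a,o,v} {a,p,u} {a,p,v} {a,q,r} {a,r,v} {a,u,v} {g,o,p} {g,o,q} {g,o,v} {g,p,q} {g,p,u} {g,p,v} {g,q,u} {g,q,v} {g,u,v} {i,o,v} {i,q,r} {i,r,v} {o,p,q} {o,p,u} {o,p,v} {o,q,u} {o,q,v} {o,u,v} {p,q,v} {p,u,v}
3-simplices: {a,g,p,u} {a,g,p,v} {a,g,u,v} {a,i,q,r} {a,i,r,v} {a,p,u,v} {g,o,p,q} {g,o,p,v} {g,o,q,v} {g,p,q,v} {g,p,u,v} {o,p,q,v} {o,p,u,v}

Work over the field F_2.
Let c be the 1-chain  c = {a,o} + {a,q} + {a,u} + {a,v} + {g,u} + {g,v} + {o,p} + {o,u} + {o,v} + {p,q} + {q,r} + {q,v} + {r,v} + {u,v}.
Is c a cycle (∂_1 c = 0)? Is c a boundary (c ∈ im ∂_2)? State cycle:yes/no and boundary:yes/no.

n_0=9 n_1=31 n_2=34 n_3=13  [Z2]
∂1: piv[ag,ai,ao,ap,aq,ar,au,av] rk=8  ker:gi,go,gp,gq,gu,gv,io,ip,iq,ir,iv,op,oq,ou,ov,pq,pu,pv,qr,qu,qv,rv,uv
∂2: piv[agp,agu,agv,aio,aiq,air,aiv,aoq,aov,apu,apv,aqr,arv,auv,gop,goq,gov,gpq,gqu,gqv,opu] rk=21  ker:gpu,gpv,guv,iov,iqr,irv,opq,opv,oqu,oqv,ouv,pqv,puv
∂3: piv[agpu,agpv,aguv,aiqr,airv,apuv,gopq,gopv,goqv,gpqv,opuv] rk=11  ker:gpuv,opqv
∂1c = 0
c vs im∂2: reduces to 0 ⇒ boundary

cycle:yes boundary:yes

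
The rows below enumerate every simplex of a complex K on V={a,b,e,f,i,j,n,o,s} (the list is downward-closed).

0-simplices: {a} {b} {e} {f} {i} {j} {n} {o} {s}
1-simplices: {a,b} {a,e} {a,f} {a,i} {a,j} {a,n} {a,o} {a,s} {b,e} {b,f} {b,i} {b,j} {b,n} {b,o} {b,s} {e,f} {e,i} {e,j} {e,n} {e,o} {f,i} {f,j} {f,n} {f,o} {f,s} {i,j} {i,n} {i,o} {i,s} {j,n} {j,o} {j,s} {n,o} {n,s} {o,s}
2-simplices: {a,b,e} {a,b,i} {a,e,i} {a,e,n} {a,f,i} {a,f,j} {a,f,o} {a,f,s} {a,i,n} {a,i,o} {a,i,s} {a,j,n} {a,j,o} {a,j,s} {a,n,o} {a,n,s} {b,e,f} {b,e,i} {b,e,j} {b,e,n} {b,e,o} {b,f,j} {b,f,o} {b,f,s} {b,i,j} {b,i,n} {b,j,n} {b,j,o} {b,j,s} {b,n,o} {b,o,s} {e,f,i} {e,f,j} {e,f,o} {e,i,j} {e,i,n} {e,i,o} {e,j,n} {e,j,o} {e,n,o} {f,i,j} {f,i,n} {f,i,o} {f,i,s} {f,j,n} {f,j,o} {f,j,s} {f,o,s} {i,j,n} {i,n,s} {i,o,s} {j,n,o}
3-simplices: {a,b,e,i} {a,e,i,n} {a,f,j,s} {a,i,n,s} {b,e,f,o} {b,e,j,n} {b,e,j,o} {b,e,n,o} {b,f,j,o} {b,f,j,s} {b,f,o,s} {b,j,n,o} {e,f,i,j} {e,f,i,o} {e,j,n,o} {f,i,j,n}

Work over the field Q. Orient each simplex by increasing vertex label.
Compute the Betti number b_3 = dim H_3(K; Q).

b_3=1

n_0=9 n_1=35 n_2=52 n_3=16  [Q]
∂1: piv[ab,ae,af,ai,aj,an,ao,as] rk=8  ker:be,bf,bi,bj,bn,bo,bs,ef,ei,ej,en,eo,fi,fj,fn,fo,fs,ij,in,io,is,jn,jo,js,no,ns,os
∂2: piv[abe,abi,aei,aen,afi,afj,afo,afs,ain,aio,ais,ajn,ajo,ajs,ano,ans,bef,bej,ben,beo,bfj,bfo,bfs,bij,bjn,bos,fin] rk=27  ker:bei,bin,bjo,bjs,bno,efi,efj,efo,eij,ein,eio,ejn,ejo,eno,fij,fio,fis,fjn,fjo,fjs,fos,ijn,ins,ios,jno
∂3: piv[abei,aein,afjs,ains,befo,bejn,bejo,beno,bfjo,bfjs,bfos,bjno,efij,efio,fijn] rk=15  ker:ejno
b_3=(16−15)−0=1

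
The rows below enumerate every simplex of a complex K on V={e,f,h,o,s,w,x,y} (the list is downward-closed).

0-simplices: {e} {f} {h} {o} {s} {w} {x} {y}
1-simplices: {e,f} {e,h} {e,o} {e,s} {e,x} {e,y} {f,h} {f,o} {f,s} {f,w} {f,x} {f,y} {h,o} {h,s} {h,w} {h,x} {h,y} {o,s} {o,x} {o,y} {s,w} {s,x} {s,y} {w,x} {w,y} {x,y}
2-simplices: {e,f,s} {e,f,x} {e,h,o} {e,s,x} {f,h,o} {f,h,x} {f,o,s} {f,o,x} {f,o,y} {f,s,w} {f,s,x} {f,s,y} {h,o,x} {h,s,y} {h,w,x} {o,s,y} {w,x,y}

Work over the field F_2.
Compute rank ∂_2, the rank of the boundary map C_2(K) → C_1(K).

n_0=8 n_1=26 n_2=17  [Z2]
∂1: piv[ef,eh,eo,es,ex,ey,fw] rk=7  ker:fh,fo,fs,fx,fy,ho,hs,hw,hx,hy,os,ox,oy,sw,sx,sy,wx,wy,xy
∂2: piv[efs,efx,eho,esx,fho,fhx,fos,fox,foy,fsw,fsy,hsy,hwx,wxy] rk=14  ker:fsx,hox,osy
rk∂_2=14

rank∂_2=14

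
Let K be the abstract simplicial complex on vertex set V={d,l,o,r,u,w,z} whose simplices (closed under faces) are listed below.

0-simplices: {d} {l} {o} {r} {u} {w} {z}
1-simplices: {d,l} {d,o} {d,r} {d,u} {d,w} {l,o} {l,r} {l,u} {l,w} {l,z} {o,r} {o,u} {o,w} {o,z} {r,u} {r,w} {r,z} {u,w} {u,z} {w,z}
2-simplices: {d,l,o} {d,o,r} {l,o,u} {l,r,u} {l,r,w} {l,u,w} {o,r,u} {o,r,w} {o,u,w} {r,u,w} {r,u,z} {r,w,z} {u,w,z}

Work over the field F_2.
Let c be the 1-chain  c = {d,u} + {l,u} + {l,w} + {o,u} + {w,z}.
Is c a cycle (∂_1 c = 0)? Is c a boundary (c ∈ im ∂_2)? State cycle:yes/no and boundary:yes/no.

cycle:no boundary:no

n_0=7 n_1=20 n_2=13  [Z2]
∂1: piv[dl,do,dr,du,dw,lz] rk=6  ker:lo,lr,lu,lw,or,ou,ow,oz,ru,rw,rz,uw,uz,wz
∂2: piv[dlo,dor,lou,lru,lrw,luw,oru,orw,ruz,rwz] rk=10  ker:ouw,ruw,uwz
∂1c = {d} + {o} + {u} + {z}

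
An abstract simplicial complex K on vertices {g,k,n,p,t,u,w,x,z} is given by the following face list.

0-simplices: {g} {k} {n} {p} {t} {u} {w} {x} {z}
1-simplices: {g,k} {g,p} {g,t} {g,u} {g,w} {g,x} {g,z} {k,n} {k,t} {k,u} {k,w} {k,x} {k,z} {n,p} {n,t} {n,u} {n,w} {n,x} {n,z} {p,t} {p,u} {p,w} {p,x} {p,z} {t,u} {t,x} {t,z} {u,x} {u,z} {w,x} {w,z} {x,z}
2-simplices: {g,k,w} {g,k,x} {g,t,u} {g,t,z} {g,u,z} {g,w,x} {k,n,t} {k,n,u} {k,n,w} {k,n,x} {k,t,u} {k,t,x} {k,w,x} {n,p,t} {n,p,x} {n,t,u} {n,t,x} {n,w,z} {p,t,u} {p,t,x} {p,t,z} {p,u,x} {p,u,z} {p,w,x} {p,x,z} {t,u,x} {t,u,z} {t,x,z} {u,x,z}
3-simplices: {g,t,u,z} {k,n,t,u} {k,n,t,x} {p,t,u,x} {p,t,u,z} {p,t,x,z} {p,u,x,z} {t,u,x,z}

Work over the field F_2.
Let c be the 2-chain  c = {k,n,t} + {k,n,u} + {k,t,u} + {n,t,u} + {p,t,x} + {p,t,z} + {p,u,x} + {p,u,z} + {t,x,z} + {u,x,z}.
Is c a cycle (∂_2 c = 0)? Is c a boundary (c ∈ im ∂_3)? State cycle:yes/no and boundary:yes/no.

cycle:yes boundary:yes

n_0=9 n_1=32 n_2=29 n_3=8  [Z2]
∂1: piv[gk,gp,gt,gu,gw,gx,gz,kn] rk=8  ker:kt,ku,kw,kx,kz,np,nt,nu,nw,nx,nz,pt,pu,pw,px,pz,tu,tx,tz,ux,uz,wx,wz,xz
∂2: piv[gkw,gkx,gtu,gtz,guz,gwx,knt,knu,knw,knx,ktu,ktx,npt,npx,nwz,ptu,ptz,pux,pwx,pxz] rk=20  ker:kwx,ntu,ntx,ptx,puz,tux,tuz,txz,uxz
∂3: piv[gtuz,kntu,kntx,ptux,ptuz,ptxz,puxz] rk=7  ker:tuxz
∂2c = 0
c vs im∂3: reduces to 0 ⇒ boundary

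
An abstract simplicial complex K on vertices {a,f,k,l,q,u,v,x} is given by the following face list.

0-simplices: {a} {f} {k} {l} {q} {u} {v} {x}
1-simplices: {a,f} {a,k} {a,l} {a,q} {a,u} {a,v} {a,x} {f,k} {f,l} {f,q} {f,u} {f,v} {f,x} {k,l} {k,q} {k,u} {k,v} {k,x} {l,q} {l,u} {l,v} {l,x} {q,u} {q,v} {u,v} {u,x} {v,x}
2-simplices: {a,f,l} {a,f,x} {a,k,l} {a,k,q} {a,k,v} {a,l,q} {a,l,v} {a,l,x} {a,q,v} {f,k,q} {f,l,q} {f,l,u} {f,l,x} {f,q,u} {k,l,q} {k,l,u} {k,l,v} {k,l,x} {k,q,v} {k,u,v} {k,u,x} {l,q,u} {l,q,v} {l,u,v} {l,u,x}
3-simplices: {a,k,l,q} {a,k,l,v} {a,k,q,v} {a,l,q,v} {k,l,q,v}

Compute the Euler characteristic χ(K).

χ(K)=1

n_0=8 n_1=27 n_2=25 n_3=5
χ=+8−27+25−5=1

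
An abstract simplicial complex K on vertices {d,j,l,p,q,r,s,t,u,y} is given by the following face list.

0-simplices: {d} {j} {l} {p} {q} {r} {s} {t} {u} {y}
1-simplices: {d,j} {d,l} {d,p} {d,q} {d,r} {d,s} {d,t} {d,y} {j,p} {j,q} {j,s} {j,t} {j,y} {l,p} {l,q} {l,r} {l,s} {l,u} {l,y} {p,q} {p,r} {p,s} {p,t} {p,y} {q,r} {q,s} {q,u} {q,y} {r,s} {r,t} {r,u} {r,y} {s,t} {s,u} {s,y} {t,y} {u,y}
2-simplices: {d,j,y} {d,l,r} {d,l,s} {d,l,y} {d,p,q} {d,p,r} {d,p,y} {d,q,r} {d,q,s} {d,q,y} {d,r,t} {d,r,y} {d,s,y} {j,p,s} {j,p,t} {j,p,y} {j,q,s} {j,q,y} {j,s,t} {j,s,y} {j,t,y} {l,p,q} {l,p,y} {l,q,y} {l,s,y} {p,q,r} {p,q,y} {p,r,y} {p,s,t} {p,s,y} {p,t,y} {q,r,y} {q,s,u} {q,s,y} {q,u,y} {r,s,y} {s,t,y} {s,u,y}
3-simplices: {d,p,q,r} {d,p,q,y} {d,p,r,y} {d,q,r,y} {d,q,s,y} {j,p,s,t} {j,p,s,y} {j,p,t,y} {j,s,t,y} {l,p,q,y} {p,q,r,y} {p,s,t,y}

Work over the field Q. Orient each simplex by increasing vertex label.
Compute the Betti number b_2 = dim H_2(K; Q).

b_2=3

n_0=10 n_1=37 n_2=38 n_3=12  [Q]
∂1: piv[dj,dl,dp,dq,dr,ds,dt,dy,lu] rk=9  ker:jp,jq,js,jt,jy,lp,lq,lr,ls,ly,pq,pr,ps,pt,py,qr,qs,qu,qy,rs,rt,ru,ry,st,su,sy,ty,uy
∂2: piv[djy,dlr,dls,dly,dpq,dpr,dpy,dqr,dqs,dqy,drt,dry,dsy,jps,jpt,jpy,jqs,jqy,jst,jty,lpq,lpy,qsu,quy,rsy] rk=25  ker:jsy,lqy,lsy,pqr,pqy,pry,pst,psy,pty,qry,qsy,sty,suy
∂3: piv[dpqr,dpqy,dpry,dqry,dqsy,jpst,jpsy,jpty,jsty,lpqy] rk=10  ker:pqry,psty
b_2=(38−25)−10=3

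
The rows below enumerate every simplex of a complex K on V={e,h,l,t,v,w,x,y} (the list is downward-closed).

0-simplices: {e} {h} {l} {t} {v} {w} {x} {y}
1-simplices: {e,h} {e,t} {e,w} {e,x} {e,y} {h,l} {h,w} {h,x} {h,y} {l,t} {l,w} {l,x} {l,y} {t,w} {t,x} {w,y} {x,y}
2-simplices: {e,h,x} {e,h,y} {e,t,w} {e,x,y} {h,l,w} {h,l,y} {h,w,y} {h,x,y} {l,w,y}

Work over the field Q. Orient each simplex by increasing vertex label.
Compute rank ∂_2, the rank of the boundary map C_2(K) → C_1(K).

n_0=8 n_1=17 n_2=9  [Q]
∂1: piv[eh,et,ew,ex,ey,hl] rk=6  ker:hw,hx,hy,lt,lw,lx,ly,tw,tx,wy,xy
∂2: piv[ehx,ehy,etw,exy,hlw,hly,hwy] rk=7  ker:hxy,lwy
rk∂_2=7

rank∂_2=7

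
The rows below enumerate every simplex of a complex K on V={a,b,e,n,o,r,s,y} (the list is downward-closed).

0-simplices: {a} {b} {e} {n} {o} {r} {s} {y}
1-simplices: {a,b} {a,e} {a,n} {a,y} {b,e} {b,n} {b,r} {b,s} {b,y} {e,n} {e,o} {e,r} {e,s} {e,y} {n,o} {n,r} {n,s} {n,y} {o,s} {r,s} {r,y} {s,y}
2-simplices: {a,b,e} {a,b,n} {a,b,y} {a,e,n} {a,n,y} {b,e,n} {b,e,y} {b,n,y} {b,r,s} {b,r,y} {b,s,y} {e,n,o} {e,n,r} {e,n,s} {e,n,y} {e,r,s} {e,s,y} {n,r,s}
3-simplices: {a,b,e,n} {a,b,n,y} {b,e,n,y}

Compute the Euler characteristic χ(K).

n_0=8 n_1=22 n_2=18 n_3=3
χ=+8−22+18−3=1

χ(K)=1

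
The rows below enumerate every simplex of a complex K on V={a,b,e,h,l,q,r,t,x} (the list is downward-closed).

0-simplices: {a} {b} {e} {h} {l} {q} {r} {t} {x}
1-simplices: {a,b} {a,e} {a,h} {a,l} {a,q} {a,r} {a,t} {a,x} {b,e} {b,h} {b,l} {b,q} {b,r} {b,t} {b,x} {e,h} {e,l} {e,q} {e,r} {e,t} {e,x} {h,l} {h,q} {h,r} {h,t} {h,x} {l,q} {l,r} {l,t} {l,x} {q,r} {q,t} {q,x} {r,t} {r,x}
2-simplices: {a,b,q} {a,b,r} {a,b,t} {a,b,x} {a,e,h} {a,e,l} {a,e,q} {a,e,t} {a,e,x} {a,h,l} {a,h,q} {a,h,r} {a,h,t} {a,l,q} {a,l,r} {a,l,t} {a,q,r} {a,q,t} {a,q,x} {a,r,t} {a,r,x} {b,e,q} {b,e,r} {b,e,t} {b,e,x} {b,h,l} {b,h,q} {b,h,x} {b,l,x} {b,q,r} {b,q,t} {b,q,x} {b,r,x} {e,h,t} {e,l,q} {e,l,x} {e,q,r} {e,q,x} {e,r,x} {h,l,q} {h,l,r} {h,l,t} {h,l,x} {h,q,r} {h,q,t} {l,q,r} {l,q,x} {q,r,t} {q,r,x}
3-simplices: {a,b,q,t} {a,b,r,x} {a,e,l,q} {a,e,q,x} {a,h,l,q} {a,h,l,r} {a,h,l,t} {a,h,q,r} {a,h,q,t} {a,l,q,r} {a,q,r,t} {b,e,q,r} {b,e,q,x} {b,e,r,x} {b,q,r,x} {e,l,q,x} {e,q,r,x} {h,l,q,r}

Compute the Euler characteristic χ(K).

χ(K)=5

n_0=9 n_1=35 n_2=49 n_3=18
χ=+9−35+49−18=5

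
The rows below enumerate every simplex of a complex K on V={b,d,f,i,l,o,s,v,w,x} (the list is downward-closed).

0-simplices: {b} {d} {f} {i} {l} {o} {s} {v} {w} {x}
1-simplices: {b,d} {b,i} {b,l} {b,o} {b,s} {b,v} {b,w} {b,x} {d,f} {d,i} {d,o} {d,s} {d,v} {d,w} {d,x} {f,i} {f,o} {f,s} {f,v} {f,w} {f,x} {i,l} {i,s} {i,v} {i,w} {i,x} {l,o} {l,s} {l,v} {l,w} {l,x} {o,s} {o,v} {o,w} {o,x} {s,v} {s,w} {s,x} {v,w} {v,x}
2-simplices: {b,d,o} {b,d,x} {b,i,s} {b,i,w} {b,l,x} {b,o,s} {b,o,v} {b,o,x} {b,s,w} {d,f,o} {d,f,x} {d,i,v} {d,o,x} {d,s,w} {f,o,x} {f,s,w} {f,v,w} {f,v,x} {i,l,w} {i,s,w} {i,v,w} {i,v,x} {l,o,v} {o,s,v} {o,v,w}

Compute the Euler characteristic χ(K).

χ(K)=-5

n_0=10 n_1=40 n_2=25
χ=+10−40+25=-5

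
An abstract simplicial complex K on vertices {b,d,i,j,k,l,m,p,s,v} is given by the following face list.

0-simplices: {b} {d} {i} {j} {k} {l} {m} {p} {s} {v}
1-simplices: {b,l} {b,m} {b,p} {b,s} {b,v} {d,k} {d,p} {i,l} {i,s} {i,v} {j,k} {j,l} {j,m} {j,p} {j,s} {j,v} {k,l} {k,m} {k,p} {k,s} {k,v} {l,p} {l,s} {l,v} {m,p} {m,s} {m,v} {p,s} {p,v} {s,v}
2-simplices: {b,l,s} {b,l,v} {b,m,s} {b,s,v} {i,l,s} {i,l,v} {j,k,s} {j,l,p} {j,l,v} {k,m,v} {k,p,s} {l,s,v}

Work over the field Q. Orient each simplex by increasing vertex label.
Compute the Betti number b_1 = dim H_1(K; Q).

b_1=10

n_0=10 n_1=30 n_2=12  [Q]
∂1: piv[bl,bm,bp,bs,bv,dk,dp,il,jk] rk=9  ker:is,iv,jl,jm,jp,js,jv,kl,km,kp,ks,kv,lp,ls,lv,mp,ms,mv,ps,pv,sv
∂2: piv[bls,blv,bms,bsv,ils,ilv,jks,jlp,jlv,kmv,kps] rk=11  ker:lsv
b_1=(30−9)−11=10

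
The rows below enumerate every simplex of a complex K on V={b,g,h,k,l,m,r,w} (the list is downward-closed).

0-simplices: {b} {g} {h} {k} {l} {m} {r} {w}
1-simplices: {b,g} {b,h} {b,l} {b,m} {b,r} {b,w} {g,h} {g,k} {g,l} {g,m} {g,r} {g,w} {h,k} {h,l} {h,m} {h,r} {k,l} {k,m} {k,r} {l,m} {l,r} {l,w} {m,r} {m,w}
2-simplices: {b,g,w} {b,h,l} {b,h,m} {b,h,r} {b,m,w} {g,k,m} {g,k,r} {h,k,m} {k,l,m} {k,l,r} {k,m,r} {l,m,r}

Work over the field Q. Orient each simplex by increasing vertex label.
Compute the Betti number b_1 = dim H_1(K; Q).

n_0=8 n_1=24 n_2=12  [Q]
∂1: piv[bg,bh,bl,bm,br,bw,gk] rk=7  ker:gh,gl,gm,gr,gw,hk,hl,hm,hr,kl,km,kr,lm,lr,lw,mr,mw
∂2: piv[bgw,bhl,bhm,bhr,bmw,gkm,gkr,hkm,klm,klr,kmr] rk=11  ker:lmr
b_1=(24−7)−11=6

b_1=6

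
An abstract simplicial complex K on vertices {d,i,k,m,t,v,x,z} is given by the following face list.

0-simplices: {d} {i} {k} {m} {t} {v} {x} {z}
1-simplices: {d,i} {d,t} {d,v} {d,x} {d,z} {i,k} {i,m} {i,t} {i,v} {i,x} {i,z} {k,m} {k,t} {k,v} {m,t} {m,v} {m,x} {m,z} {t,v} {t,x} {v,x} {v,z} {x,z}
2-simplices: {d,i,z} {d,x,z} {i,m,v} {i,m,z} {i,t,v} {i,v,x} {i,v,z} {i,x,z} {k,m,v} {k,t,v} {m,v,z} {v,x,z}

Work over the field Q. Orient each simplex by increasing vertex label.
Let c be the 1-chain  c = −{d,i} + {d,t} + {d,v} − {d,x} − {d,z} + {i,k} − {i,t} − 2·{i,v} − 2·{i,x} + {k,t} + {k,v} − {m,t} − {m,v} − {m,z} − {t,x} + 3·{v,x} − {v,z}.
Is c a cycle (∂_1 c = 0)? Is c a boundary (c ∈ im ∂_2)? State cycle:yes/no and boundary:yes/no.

n_0=8 n_1=23 n_2=12  [Q]
∂1: piv[di,dt,dv,dx,dz,ik,im] rk=7  ker:it,iv,ix,iz,km,kt,kv,mt,mv,mx,mz,tv,tx,vx,vz,xz
∂2: piv[diz,dxz,imv,imz,itv,ivx,ivz,ixz,kmv,ktv] rk=10  ker:mvz,vxz
∂1c = {d} + 3·{i} − {k} + 3·{m} + {t} − 3·{v} − {x} − 3·{z}

cycle:no boundary:no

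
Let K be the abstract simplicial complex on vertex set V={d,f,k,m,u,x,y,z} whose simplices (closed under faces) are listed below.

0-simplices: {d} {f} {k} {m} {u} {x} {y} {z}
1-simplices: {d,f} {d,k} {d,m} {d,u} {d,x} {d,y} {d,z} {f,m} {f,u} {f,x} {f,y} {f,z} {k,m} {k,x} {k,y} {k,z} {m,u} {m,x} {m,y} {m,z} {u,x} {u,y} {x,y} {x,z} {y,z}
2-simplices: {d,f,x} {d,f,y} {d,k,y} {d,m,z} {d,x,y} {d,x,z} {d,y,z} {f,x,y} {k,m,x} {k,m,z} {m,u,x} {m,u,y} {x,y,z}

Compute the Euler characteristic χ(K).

n_0=8 n_1=25 n_2=13
χ=+8−25+13=-4

χ(K)=-4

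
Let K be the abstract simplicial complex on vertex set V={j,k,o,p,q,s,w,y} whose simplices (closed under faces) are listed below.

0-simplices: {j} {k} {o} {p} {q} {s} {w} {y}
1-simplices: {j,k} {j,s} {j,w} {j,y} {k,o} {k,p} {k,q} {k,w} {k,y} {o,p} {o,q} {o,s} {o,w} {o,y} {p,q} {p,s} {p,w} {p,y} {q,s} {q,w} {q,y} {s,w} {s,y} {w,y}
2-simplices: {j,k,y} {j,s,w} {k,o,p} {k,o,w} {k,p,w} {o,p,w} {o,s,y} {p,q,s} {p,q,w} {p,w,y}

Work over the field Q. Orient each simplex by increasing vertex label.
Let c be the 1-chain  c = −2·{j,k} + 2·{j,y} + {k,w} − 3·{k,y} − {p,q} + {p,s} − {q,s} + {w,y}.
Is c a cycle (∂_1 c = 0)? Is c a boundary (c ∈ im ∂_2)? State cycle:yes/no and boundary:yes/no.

n_0=8 n_1=24 n_2=10  [Q]
∂1: piv[jk,js,jw,jy,ko,kp,kq] rk=7  ker:kw,ky,op,oq,os,ow,oy,pq,ps,pw,py,qs,qw,qy,sw,sy,wy
∂2: piv[jky,jsw,kop,kow,kpw,osy,pqs,pqw,pwy] rk=9  ker:opw
∂1c = 0
c vs im∂2: residual ≠ 0 ⇒ not boundary

cycle:yes boundary:no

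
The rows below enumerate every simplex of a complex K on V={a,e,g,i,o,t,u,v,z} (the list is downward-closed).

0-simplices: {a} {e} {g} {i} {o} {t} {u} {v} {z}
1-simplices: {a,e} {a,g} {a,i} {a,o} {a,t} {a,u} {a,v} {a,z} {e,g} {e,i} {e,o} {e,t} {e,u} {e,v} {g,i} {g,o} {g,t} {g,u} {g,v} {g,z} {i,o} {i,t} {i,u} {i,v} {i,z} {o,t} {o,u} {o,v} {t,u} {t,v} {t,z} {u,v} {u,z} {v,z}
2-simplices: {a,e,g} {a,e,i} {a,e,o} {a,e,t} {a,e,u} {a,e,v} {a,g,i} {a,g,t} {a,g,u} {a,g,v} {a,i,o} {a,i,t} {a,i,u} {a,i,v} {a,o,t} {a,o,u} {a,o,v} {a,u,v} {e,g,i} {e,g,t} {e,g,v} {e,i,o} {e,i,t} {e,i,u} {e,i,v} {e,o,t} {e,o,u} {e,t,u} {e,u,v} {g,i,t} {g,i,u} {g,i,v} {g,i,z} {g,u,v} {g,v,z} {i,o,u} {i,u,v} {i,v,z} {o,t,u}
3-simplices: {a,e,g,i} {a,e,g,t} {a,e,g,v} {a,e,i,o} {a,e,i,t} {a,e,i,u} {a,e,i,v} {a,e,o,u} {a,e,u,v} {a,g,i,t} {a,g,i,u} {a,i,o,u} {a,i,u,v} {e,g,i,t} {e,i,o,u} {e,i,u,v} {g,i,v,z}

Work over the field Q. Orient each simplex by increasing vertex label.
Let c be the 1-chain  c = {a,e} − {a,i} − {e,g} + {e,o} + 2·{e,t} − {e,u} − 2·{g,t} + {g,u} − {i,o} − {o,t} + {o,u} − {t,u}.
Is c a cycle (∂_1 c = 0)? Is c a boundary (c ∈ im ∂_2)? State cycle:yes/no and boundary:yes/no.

n_0=9 n_1=34 n_2=39 n_3=17  [Q]
∂1: piv[ae,ag,ai,ao,at,au,av,az] rk=8  ker:eg,ei,eo,et,eu,ev,gi,go,gt,gu,gv,gz,io,it,iu,iv,iz,ot,ou,ov,tu,tv,tz,uv,uz,vz
∂2: piv[aeg,aei,aeo,aet,aeu,aev,agi,agt,agu,agv,aio,ait,aiu,aiv,aot,aou,aov,auv,etu,giz,gvz] rk=21  ker:egi,egt,egv,eio,eit,eiu,eiv,eot,eou,euv,git,giu,giv,guv,iou,iuv,ivz,otu
∂3: piv[aegi,aegt,aegv,aeio,aeit,aeiu,aeiv,aeou,aeuv,agit,agiu,aiou,aiuv,givz] rk=14  ker:egit,eiou,eiuv
∂1c = 0
c vs im∂2: reduces to 0 ⇒ boundary

cycle:yes boundary:yes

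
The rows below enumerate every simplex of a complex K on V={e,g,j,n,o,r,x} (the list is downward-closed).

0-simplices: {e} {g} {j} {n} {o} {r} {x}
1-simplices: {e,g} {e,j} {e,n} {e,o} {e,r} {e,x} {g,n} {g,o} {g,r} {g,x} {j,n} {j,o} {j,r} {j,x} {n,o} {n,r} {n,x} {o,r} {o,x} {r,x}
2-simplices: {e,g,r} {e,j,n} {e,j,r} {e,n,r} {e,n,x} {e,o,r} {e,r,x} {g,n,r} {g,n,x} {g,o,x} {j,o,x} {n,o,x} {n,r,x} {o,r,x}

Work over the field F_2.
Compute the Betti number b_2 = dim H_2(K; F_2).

b_2=1

n_0=7 n_1=20 n_2=14  [Z2]
∂1: piv[eg,ej,en,eo,er,ex] rk=6  ker:gn,go,gr,gx,jn,jo,jr,jx,no,nr,nx,or,ox,rx
∂2: piv[egr,ejn,ejr,enr,enx,eor,erx,gnr,gnx,gox,jox,nox,orx] rk=13  ker:nrx
b_2=(14−13)−0=1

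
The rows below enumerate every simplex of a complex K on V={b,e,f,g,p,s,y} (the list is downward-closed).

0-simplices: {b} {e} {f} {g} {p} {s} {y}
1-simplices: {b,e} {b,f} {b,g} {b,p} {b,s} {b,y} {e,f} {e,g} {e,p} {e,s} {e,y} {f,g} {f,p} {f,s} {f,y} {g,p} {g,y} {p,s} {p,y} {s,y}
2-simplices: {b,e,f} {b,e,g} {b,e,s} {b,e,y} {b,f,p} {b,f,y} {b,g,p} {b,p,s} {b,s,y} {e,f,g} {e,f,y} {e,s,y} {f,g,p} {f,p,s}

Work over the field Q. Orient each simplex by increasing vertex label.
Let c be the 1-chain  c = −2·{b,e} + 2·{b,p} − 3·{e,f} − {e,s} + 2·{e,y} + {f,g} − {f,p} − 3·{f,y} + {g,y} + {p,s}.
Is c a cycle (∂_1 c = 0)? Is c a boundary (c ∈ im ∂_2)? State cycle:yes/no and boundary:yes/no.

n_0=7 n_1=20 n_2=14  [Q]
∂1: piv[be,bf,bg,bp,bs,by] rk=6  ker:ef,eg,ep,es,ey,fg,fp,fs,fy,gp,gy,ps,py,sy
∂2: piv[bef,beg,bes,bey,bfp,bfy,bgp,bps,bsy,efg,fps] rk=11  ker:efy,esy,fgp
∂1c = 0
c vs im∂2: residual ≠ 0 ⇒ not boundary

cycle:yes boundary:no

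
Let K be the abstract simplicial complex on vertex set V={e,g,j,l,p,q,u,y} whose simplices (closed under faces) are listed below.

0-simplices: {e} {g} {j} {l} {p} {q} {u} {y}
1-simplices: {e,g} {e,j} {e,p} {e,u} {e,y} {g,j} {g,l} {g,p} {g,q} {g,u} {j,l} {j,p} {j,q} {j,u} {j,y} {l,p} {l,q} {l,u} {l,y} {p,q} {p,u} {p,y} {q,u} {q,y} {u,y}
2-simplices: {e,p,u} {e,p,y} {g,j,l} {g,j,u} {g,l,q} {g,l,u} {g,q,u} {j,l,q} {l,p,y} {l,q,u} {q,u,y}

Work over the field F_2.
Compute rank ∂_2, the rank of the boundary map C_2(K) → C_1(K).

rank∂_2=10

n_0=8 n_1=25 n_2=11  [Z2]
∂1: piv[eg,ej,ep,eu,ey,gl,gq] rk=7  ker:gj,gp,gu,jl,jp,jq,ju,jy,lp,lq,lu,ly,pq,pu,py,qu,qy,uy
∂2: piv[epu,epy,gjl,gju,glq,glu,gqu,jlq,lpy,quy] rk=10  ker:lqu
rk∂_2=10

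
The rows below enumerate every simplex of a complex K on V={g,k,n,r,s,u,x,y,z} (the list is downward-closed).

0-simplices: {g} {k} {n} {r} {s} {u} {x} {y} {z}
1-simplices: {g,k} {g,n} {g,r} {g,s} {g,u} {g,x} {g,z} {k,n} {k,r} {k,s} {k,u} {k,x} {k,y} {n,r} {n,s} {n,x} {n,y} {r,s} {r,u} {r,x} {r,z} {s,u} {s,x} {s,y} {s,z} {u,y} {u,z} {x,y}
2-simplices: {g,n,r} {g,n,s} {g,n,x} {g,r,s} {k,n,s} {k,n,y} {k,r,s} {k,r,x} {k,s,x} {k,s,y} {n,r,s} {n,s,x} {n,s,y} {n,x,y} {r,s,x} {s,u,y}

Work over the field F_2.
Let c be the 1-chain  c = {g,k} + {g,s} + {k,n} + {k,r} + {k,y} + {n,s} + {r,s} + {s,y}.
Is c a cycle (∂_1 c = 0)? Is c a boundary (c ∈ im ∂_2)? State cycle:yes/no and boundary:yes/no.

n_0=9 n_1=28 n_2=16  [Z2]
∂1: piv[gk,gn,gr,gs,gu,gx,gz,ky] rk=8  ker:kn,kr,ks,ku,kx,nr,ns,nx,ny,rs,ru,rx,rz,su,sx,sy,sz,uy,uz,xy
∂2: piv[gnr,gns,gnx,grs,kns,kny,krs,krx,ksx,ksy,nsx,nxy,suy] rk=13  ker:nrs,nsy,rsx
∂1c = 0
c vs im∂2: residual ≠ 0 ⇒ not boundary

cycle:yes boundary:no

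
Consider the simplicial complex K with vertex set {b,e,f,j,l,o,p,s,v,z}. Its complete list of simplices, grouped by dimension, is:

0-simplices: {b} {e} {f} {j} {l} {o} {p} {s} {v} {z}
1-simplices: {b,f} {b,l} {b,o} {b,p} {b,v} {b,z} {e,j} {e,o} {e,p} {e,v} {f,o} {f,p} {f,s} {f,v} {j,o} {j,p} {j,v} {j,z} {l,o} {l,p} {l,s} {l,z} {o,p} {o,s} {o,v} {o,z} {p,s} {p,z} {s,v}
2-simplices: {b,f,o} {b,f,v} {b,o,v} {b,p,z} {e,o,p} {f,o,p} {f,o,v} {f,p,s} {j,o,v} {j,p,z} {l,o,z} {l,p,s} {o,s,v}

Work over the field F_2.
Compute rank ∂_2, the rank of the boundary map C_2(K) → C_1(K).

rank∂_2=12

n_0=10 n_1=29 n_2=13  [Z2]
∂1: piv[bf,bl,bo,bp,bv,bz,ej,eo,fs] rk=9  ker:ep,ev,fo,fp,fv,jo,jp,jv,jz,lo,lp,ls,lz,op,os,ov,oz,ps,pz,sv
∂2: piv[bfo,bfv,bov,bpz,eop,fop,fps,jov,jpz,loz,lps,osv] rk=12  ker:fov
rk∂_2=12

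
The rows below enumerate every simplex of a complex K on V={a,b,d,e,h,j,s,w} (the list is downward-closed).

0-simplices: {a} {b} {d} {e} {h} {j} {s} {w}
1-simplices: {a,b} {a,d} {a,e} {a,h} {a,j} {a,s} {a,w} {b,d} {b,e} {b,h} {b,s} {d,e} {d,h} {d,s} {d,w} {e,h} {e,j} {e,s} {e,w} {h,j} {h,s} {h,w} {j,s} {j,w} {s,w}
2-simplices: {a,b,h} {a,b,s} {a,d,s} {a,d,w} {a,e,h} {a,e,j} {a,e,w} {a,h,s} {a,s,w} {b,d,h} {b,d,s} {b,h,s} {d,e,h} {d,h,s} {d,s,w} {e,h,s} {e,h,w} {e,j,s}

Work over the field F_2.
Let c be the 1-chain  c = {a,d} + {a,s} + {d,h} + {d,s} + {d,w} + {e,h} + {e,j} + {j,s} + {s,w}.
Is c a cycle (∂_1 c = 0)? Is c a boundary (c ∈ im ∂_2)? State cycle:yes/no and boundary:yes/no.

n_0=8 n_1=25 n_2=18  [Z2]
∂1: piv[ab,ad,ae,ah,aj,as,aw] rk=7  ker:bd,be,bh,bs,de,dh,ds,dw,eh,ej,es,ew,hj,hs,hw,js,jw,sw
∂2: piv[abh,abs,ads,adw,aeh,aej,aew,ahs,asw,bdh,bds,deh,ehs,ehw,ejs] rk=15  ker:bhs,dhs,dsw
∂1c = 0
c vs im∂2: reduces to 0 ⇒ boundary

cycle:yes boundary:yes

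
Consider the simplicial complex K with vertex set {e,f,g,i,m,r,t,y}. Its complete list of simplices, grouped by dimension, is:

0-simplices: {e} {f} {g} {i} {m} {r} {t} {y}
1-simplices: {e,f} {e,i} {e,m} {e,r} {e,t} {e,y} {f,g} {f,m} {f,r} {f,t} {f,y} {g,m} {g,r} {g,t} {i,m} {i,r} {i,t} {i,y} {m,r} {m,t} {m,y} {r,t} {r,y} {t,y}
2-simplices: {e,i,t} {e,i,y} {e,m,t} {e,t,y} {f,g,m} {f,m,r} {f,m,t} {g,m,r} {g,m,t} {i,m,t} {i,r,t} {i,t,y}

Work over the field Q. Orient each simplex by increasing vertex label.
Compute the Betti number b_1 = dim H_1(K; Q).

n_0=8 n_1=24 n_2=12  [Q]
∂1: piv[ef,ei,em,er,et,ey,fg] rk=7  ker:fm,fr,ft,fy,gm,gr,gt,im,ir,it,iy,mr,mt,my,rt,ry,ty
∂2: piv[eit,eiy,emt,ety,fgm,fmr,fmt,gmr,gmt,imt,irt] rk=11  ker:ity
b_1=(24−7)−11=6

b_1=6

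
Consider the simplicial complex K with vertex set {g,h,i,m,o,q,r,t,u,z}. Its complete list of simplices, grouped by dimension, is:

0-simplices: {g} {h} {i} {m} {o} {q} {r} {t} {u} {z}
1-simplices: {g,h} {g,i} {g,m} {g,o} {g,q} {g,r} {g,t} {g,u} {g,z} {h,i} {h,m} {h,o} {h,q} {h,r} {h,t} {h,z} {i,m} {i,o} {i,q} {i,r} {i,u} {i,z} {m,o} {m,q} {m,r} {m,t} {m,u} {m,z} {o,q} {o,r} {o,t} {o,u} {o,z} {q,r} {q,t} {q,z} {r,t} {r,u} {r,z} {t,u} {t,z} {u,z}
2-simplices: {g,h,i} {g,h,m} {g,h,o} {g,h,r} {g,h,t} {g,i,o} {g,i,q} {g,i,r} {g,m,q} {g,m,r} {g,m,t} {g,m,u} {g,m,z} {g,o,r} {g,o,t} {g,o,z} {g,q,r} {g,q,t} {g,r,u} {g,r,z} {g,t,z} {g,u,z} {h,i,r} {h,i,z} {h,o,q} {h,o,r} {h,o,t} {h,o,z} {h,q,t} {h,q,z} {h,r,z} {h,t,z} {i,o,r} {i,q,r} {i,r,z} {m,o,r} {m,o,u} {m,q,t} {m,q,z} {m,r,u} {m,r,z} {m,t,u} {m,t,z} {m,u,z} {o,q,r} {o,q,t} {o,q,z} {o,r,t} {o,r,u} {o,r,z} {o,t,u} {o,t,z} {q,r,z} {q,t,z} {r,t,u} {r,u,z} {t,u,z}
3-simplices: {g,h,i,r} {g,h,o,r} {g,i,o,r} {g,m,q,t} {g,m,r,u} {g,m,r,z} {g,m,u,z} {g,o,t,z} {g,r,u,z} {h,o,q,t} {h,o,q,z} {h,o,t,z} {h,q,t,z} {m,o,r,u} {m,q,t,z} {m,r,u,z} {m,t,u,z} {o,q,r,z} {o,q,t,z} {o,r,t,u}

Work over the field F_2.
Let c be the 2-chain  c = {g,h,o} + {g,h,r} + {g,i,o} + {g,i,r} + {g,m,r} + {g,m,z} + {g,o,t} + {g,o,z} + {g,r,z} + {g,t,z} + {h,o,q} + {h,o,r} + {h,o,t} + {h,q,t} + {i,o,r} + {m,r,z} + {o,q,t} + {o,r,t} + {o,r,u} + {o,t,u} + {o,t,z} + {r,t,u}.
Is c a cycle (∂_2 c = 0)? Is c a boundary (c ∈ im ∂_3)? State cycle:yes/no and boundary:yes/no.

n_0=10 n_1=42 n_2=57 n_3=20  [Z2]
∂1: piv[gh,gi,gm,go,gq,gr,gt,gu,gz] rk=9  ker:hi,hm,ho,hq,hr,ht,hz,im,io,iq,ir,iu,iz,mo,mq,mr,mt,mu,mz,oq,or,ot,ou,oz,qr,qt,qz,rt,ru,rz,tu,tz,uz
∂2: piv[ghi,ghm,gho,ghr,ght,gio,giq,gir,gmq,gmr,gmt,gmu,gmz,gor,got,goz,gqr,gqt,gru,grz,gtz,guz,hiz,hoq,hoz,hqt,hqz,mor,mou,mtu,ort] rk=31  ker:hir,hor,hot,hrz,htz,ior,iqr,irz,mqt,mqz,mru,mrz,mtz,muz,oqr,oqt,oqz,oru,orz,otu,otz,qrz,qtz,rtu,ruz,tuz
∂3: piv[ghir,ghor,gior,gmqt,gmru,gmrz,gmuz,gotz,gruz,hoqt,hoqz,hotz,hqtz,moru,mqtz,mtuz,oqrz,ortu] rk=18  ker:mruz,oqtz
∂2c = 0
c vs im∂3: reduces to 0 ⇒ boundary

cycle:yes boundary:yes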